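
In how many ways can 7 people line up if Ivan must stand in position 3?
Fix one position: (7-1)! = 720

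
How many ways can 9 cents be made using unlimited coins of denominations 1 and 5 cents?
Coefficient of x^9 in 1/(1-x^1) · 1/(1-x^5). Use j coins of 5 for j = 0..⌊9/5⌋ = 1, the rest in 1s: 1 + 1 = 2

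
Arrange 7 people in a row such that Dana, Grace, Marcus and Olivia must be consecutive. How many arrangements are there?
Treat the 4 as one block: (7-4+1)! × 4! = 24 × 24 = 576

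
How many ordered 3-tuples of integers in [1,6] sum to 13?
Coefficient of x^13 in (x + x² + ... + x^6)^3. By inclusion-exclusion on dice exceeding 6: Σ_j (-1)^j C(3,j)·C(13-1-6j, 2) = C(3,0)·C(12,2) - C(3,1)·C(6,2) = 1·66 - 3·15 = 21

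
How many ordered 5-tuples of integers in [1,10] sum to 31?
Coefficient of x^31 in (x + x² + ... + x^10)^5. By inclusion-exclusion on dice exceeding 10: Σ_j (-1)^j C(5,j)·C(31-1-10j, 4) = C(5,0)·C(30,4) - C(5,1)·C(20,4) + C(5,2)·C(10,4) = 1·27405 - 5·4845 + 10·210 = 5280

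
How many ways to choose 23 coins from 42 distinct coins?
C(42,23) = 42!/(23!×19!) = 446775310800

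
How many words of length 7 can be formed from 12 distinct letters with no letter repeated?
P(12,7) = 12!/(12-7)! = 3991680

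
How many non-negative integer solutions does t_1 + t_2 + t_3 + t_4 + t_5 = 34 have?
C(34+5-1, 5-1) = C(38, 4) = 73815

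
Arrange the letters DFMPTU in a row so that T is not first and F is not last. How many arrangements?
By inclusion-exclusion: 6! - 2×(6-1)! + (6-2)! = 720 - 240 + 24 = 504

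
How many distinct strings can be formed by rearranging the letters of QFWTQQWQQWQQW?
13! / (7! × 4! × 1! × 1!) = 51480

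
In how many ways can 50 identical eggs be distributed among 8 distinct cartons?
C(50+8-1, 8-1) = C(57, 7) = 264385836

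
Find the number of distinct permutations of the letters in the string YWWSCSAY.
8! / (1! × 2! × 2! × 1! × 2!) = 5040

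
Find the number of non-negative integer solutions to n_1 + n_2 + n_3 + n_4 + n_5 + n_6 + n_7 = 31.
C(31+7-1, 7-1) = C(37, 6) = 2324784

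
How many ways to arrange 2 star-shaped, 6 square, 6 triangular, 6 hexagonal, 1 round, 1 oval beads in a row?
22! / (2! × 6! × 6! × 6! × 1! × 1!) = 1505702278080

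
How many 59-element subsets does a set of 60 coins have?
C(60,59) = 60!/(59!×1!) = 60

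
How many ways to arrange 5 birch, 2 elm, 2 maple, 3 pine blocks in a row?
12! / (5! × 2! × 2! × 3!) = 166320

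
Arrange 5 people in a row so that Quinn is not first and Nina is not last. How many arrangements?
By inclusion-exclusion: 5! - 2×(5-1)! + (5-2)! = 120 - 48 + 6 = 78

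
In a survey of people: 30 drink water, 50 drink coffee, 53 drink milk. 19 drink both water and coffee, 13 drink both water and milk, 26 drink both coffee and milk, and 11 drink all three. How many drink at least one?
|A∪B∪C| = 30+50+53-19-13-26+11 = 86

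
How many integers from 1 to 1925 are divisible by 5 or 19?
⌊1925/5⌋ + ⌊1925/19⌋ - ⌊1925/95⌋ = 385 + 101 - 20 = 466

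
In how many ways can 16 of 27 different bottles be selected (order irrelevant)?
C(27,16) = 27!/(16!×11!) = 13037895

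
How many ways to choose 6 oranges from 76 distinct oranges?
C(76,6) = 76!/(6!×70!) = 218618940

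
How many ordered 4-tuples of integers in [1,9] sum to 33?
Coefficient of x^33 in (x + x² + ... + x^9)^4. By inclusion-exclusion on dice exceeding 9: Σ_j (-1)^j C(4,j)·C(33-1-9j, 3) = C(4,0)·C(32,3) - C(4,1)·C(23,3) + C(4,2)·C(14,3) - C(4,3)·C(5,3) = 1·4960 - 4·1771 + 6·364 - 4·10 = 20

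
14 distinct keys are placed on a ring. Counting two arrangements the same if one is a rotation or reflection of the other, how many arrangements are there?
(14-1)!/2 = 6227020800/2 = 3113510400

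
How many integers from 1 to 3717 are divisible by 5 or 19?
⌊3717/5⌋ + ⌊3717/19⌋ - ⌊3717/95⌋ = 743 + 195 - 39 = 899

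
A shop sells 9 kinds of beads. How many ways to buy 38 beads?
C(38+9-1, 9-1) = C(46, 8) = 260932815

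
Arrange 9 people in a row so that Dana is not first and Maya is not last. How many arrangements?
By inclusion-exclusion: 9! - 2×(9-1)! + (9-2)! = 362880 - 80640 + 5040 = 287280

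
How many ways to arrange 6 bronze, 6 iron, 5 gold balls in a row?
17! / (6! × 6! × 5!) = 5717712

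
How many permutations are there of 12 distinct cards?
12! = 479001600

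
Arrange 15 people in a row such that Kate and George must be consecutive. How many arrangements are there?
Treat the 2 as one block: (15-2+1)! × 2! = 87178291200 × 2 = 174356582400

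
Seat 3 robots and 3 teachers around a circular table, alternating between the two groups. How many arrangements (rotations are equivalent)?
Fix one of the robots: (3-1)! ways for the remaining robots, × 3! ways for the teachers = 2 × 6 = 12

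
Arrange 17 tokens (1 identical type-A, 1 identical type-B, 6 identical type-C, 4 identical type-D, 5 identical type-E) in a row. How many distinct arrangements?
17! / (1! × 1! × 6! × 4! × 5!) = 171531360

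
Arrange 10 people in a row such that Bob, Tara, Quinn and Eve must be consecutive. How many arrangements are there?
Treat the 4 as one block: (10-4+1)! × 4! = 5040 × 24 = 120960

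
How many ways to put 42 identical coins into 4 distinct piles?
C(42+4-1, 4-1) = C(45, 3) = 14190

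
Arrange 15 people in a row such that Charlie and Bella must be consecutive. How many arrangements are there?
Treat the 2 as one block: (15-2+1)! × 2! = 87178291200 × 2 = 174356582400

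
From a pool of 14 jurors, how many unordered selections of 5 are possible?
C(14,5) = 14!/(5!×9!) = 2002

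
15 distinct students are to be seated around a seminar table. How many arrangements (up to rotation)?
Circular: fix one position, arrange the rest. (15-1)! = 87178291200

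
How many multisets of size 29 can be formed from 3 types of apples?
C(29+3-1, 3-1) = C(31, 2) = 465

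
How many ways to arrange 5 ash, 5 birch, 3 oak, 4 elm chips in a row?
17! / (5! × 5! × 3! × 4!) = 171531360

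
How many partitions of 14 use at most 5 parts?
By conjugation, equals partitions of 14 into parts ≤ 5. Let r_j(i) = number of partitions of i into parts ≤ j, for i = 0..14. r_1(i) = 1 for all i; r_j(i) = r_{j-1}(i) + r_j(i-j). Rows j = 2..5: ≤2: 1 1 2 2 3 3 4 4 5 5 6 6 7 7 8; ≤3: 1 1 2 3 4 5 7 8 10 12 14 16 19 21 24; ≤4: 1 1 2 3 5 6 9 11 15 18 23 27 34 39 47; ≤5: 1 1 2 3 5 7 10 13 18 23 30 37 47 57 70. r_5(14) = 70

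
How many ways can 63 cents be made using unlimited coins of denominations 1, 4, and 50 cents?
Coefficient of x^63 in 1/(1-x^1) · 1/(1-x^4) · 1/(1-x^50). Case on j = number of 50-cent coins (j = 0..1); remainder r = 63 - 50j is made from {1,4} in ⌊r/4⌋+1 ways. r = 63, 13 → 16 + 4 = 20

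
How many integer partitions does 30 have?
Pentagonal recurrence p(n) = p(n-1) + p(n-2) - p(n-5) - p(n-7) + p(n-12) + p(n-15) - ... gives p(0..29) = 1, 1, 2, 3, 5, 7, 11, 15, 22, 30, 42, 56, 77, 101, 135, 176, 231, 297, 385, 490, 627, 792, 1002, 1255, 1575, 1958, 2436, 3010, 3718, 4565. p(30) = p(29) + p(28) - p(25) - p(23) + p(18) + p(15) - p(8) - p(4) = 4565 + 3718 - 1958 - 1255 + 385 + 176 - 22 - 5 = 5604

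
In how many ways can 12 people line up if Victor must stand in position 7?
Fix one position: (12-1)! = 39916800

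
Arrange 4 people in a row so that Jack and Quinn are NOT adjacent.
Total - adjacent = 4! - (4-1)!×2 = 24 - 12 = 12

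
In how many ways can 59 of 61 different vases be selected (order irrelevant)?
C(61,59) = 61!/(59!×2!) = 1830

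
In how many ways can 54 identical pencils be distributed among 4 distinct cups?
C(54+4-1, 4-1) = C(57, 3) = 29260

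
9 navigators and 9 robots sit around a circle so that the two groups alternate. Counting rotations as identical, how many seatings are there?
Fix one of the navigators: (9-1)! ways for the remaining navigators, × 9! ways for the robots = 40320 × 362880 = 14631321600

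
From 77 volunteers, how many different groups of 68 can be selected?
C(77,68) = 77!/(68!×9!) = 161322559475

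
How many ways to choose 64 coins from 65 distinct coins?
C(65,64) = 65!/(64!×1!) = 65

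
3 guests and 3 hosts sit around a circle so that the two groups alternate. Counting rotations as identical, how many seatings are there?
Fix one of the guests: (3-1)! ways for the remaining guests, × 3! ways for the hosts = 2 × 6 = 12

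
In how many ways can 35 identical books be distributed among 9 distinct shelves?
C(35+9-1, 9-1) = C(43, 8) = 145008513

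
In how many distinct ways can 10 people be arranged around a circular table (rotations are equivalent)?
Circular: fix one position, arrange the rest. (10-1)! = 362880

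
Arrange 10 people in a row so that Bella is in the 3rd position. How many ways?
Fix one position: (10-1)! = 362880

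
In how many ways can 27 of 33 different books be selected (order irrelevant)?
C(33,27) = 33!/(27!×6!) = 1107568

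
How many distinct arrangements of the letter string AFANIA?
6! / (1! × 1! × 1! × 3!) = 120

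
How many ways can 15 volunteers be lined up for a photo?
15! = 1307674368000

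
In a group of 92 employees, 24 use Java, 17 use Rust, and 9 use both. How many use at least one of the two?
|A∪B| = |A| + |B| - |A∩B| = 24 + 17 - 9 = 32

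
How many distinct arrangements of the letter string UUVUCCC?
7! / (3! × 1! × 3!) = 140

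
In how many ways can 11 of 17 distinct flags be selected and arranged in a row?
P(17,11) = 17!/(17-11)! = 494010316800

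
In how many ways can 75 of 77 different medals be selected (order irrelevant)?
C(77,75) = 77!/(75!×2!) = 2926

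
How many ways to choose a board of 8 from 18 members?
C(18,8) = 18!/(8!×10!) = 43758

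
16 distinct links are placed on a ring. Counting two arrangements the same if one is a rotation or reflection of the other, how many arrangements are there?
(16-1)!/2 = 1307674368000/2 = 653837184000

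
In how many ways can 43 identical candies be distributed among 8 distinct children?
C(43+8-1, 8-1) = C(50, 7) = 99884400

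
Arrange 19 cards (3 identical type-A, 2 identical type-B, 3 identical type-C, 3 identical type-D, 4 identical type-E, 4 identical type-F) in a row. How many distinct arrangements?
19! / (3! × 2! × 3! × 3! × 4! × 4!) = 488864376000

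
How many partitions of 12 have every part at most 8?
Let r_j(i) = number of partitions of i into parts ≤ j, for i = 0..12. r_1(i) = 1 for all i; r_j(i) = r_{j-1}(i) + r_j(i-j). Rows j = 2..8: ≤2: 1 1 2 2 3 3 4 4 5 5 6 6 7; ≤3: 1 1 2 3 4 5 7 8 10 12 14 16 19; ≤4: 1 1 2 3 5 6 9 11 15 18 23 27 34; ≤5: 1 1 2 3 5 7 10 13 18 23 30 37 47; ≤6: 1 1 2 3 5 7 11 14 20 26 35 44 58; ≤7: 1 1 2 3 5 7 11 15 21 28 38 49 65; ≤8: 1 1 2 3 5 7 11 15 22 29 40 52 70. r_8(12) = 70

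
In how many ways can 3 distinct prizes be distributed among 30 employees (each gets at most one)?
P(30,3) = 30!/(30-3)! = 24360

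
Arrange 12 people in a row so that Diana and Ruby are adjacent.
Treat as block: (12-1)! × 2! = 39916800 × 2 = 79833600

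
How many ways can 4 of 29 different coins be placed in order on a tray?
P(29,4) = 29!/(29-4)! = 570024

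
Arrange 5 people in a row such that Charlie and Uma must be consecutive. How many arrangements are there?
Treat the 2 as one block: (5-2+1)! × 2! = 24 × 2 = 48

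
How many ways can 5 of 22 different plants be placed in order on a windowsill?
P(22,5) = 22!/(22-5)! = 3160080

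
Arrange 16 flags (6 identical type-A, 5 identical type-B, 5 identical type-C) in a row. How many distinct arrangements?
16! / (6! × 5! × 5!) = 2018016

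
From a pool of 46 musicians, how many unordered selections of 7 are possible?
C(46,7) = 46!/(7!×39!) = 53524680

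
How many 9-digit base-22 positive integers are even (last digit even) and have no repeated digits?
Last∈{0,2,4,6,8,10,12,14,16,18,20}. Last=0: 8204716800. Last nonzero: 10×20×P(20,7) = 78140160000. Total = 86344876800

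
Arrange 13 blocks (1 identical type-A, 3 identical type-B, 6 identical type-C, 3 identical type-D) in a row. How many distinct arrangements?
13! / (1! × 3! × 6! × 3!) = 240240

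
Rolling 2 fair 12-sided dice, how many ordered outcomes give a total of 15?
Coefficient of x^15 in (x + x² + ... + x^12)^2. By inclusion-exclusion on dice exceeding 12: Σ_j (-1)^j C(2,j)·C(15-1-12j, 1) = C(2,0)·C(14,1) - C(2,1)·C(2,1) = 1·14 - 2·2 = 10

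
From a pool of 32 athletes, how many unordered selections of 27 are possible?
C(32,27) = 32!/(27!×5!) = 201376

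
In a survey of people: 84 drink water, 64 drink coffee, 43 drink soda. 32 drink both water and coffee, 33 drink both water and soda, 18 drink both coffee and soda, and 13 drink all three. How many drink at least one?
|A∪B∪C| = 84+64+43-32-33-18+13 = 121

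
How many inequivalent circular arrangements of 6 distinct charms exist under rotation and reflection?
(6-1)!/2 = 120/2 = 60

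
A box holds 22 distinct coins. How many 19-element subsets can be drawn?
C(22,19) = 22!/(19!×3!) = 1540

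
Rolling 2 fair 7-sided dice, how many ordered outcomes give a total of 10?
Coefficient of x^10 in (x + x² + ... + x^7)^2. By inclusion-exclusion on dice exceeding 7: Σ_j (-1)^j C(2,j)·C(10-1-7j, 1) = C(2,0)·C(9,1) - C(2,1)·C(2,1) = 1·9 - 2·2 = 5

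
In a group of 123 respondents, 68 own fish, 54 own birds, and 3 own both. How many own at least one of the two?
|A∪B| = |A| + |B| - |A∩B| = 68 + 54 - 3 = 119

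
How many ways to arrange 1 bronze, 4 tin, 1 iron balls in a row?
6! / (1! × 4! × 1!) = 30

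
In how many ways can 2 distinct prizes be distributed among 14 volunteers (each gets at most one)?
P(14,2) = 14!/(14-2)! = 182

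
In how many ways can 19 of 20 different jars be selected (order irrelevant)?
C(20,19) = 20!/(19!×1!) = 20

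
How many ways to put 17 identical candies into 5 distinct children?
C(17+5-1, 5-1) = C(21, 4) = 5985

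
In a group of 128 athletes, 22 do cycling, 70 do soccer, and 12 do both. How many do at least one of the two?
|A∪B| = |A| + |B| - |A∩B| = 22 + 70 - 12 = 80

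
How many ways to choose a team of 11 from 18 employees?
C(18,11) = 18!/(11!×7!) = 31824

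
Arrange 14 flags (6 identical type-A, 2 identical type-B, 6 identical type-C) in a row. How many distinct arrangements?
14! / (6! × 2! × 6!) = 84084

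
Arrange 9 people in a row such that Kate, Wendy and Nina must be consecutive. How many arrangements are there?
Treat the 3 as one block: (9-3+1)! × 3! = 5040 × 6 = 30240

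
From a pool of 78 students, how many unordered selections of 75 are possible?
C(78,75) = 78!/(75!×3!) = 76076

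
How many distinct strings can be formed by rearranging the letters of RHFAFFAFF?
9! / (2! × 1! × 1! × 5!) = 1512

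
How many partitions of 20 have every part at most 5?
Let r_j(i) = number of partitions of i into parts ≤ j, for i = 0..20. r_1(i) = 1 for all i; r_j(i) = r_{j-1}(i) + r_j(i-j). Rows j = 2..5: ≤2: 1 1 2 2 3 3 4 4 5 5 6 6 7 7 8 8 9 9 10 10 11; ≤3: 1 1 2 3 4 5 7 8 10 12 14 16 19 21 24 27 30 33 37 40 44; ≤4: 1 1 2 3 5 6 9 11 15 18 23 27 34 39 47 54 64 72 84 94 108; ≤5: 1 1 2 3 5 7 10 13 18 23 30 37 47 57 70 84 101 119 141 164 192. r_5(20) = 192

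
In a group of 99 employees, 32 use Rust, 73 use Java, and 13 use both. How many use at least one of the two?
|A∪B| = |A| + |B| - |A∩B| = 32 + 73 - 13 = 92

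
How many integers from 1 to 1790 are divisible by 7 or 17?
⌊1790/7⌋ + ⌊1790/17⌋ - ⌊1790/119⌋ = 255 + 105 - 15 = 345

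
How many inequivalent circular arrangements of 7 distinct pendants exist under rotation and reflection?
(7-1)!/2 = 720/2 = 360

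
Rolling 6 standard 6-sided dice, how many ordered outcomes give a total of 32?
Coefficient of x^32 in (x + x² + ... + x^6)^6. By inclusion-exclusion on dice exceeding 6: Σ_j (-1)^j C(6,j)·C(32-1-6j, 5) = C(6,0)·C(31,5) - C(6,1)·C(25,5) + C(6,2)·C(19,5) - C(6,3)·C(13,5) + C(6,4)·C(7,5) = 1·169911 - 6·53130 + 15·11628 - 20·1287 + 15·21 = 126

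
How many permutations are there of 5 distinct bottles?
5! = 120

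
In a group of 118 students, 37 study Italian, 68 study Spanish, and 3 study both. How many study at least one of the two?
|A∪B| = |A| + |B| - |A∩B| = 37 + 68 - 3 = 102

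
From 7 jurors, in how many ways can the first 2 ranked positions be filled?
P(7,2) = 7!/(7-2)! = 42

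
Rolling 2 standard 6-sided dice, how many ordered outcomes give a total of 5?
Coefficient of x^5 in (x + x² + ... + x^6)^2. By inclusion-exclusion on dice exceeding 6: Σ_j (-1)^j C(2,j)·C(5-1-6j, 1) = C(2,0)·C(4,1) = 1·4 = 4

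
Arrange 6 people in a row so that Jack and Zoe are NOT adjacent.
Total - adjacent = 6! - (6-1)!×2 = 720 - 240 = 480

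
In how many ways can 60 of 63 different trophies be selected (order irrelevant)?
C(63,60) = 63!/(60!×3!) = 39711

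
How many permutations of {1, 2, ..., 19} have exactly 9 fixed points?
Choose the 9 fixed points C(19,9) = 92378, derange the rest: !10 = Σ_{j=0}^{10} (-1)^j·10!/j! = 3628800 - 3628800 + 1814400 - 604800 + 151200 - 30240 + 5040 - 720 + 90 - 10 + 1 = 1334961. Product = 92378 × 1334961 = 123321027258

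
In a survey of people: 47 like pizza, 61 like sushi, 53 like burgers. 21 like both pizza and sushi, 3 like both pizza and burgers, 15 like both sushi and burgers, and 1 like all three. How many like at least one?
|A∪B∪C| = 47+61+53-21-3-15+1 = 123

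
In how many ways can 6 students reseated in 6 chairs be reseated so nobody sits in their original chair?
!6 = Σ_{j=0}^{6} (-1)^j·6!/j! = 720 - 720 + 360 - 120 + 30 - 6 + 1 = 265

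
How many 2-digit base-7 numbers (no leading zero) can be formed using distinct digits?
First digit: 6 choices (nonzero). Then descending: 6 × 6 = 36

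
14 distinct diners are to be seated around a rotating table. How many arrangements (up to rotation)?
Circular: fix one position, arrange the rest. (14-1)! = 6227020800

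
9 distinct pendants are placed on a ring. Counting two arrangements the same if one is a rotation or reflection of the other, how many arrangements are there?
(9-1)!/2 = 40320/2 = 20160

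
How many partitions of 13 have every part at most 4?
Let r_j(i) = number of partitions of i into parts ≤ j, for i = 0..13. r_1(i) = 1 for all i; r_j(i) = r_{j-1}(i) + r_j(i-j). Rows j = 2..4: ≤2: 1 1 2 2 3 3 4 4 5 5 6 6 7 7; ≤3: 1 1 2 3 4 5 7 8 10 12 14 16 19 21; ≤4: 1 1 2 3 5 6 9 11 15 18 23 27 34 39. r_4(13) = 39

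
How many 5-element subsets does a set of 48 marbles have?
C(48,5) = 48!/(5!×43!) = 1712304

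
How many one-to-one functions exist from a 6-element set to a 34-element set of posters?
P(34,6) = 34!/(34-6)! = 968330880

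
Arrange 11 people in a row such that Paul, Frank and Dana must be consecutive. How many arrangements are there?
Treat the 3 as one block: (11-3+1)! × 3! = 362880 × 6 = 2177280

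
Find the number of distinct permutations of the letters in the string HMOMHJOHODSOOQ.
14! / (3! × 1! × 1! × 5! × 2! × 1! × 1!) = 60540480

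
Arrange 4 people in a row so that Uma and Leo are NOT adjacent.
Total - adjacent = 4! - (4-1)!×2 = 24 - 12 = 12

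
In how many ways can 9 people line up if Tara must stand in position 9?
Fix one position: (9-1)! = 40320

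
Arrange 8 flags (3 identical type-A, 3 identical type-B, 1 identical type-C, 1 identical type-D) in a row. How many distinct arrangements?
8! / (3! × 3! × 1! × 1!) = 1120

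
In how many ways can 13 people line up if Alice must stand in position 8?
Fix one position: (13-1)! = 479001600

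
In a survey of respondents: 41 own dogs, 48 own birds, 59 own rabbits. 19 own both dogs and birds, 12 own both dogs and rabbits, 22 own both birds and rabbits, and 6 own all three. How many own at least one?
|A∪B∪C| = 41+48+59-19-12-22+6 = 101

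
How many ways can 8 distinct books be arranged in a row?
8! = 40320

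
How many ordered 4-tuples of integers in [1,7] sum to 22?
Coefficient of x^22 in (x + x² + ... + x^7)^4. By inclusion-exclusion on dice exceeding 7: Σ_j (-1)^j C(4,j)·C(22-1-7j, 3) = C(4,0)·C(21,3) - C(4,1)·C(14,3) + C(4,2)·C(7,3) = 1·1330 - 4·364 + 6·35 = 84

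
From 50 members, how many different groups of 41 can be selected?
C(50,41) = 50!/(41!×9!) = 2505433700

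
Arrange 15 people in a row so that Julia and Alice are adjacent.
Treat as block: (15-1)! × 2! = 87178291200 × 2 = 174356582400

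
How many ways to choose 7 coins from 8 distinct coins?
C(8,7) = 8!/(7!×1!) = 8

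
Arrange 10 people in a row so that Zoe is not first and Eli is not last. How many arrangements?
By inclusion-exclusion: 10! - 2×(10-1)! + (10-2)! = 3628800 - 725760 + 40320 = 2943360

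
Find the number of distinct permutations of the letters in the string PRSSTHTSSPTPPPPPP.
17! / (4! × 1! × 3! × 8! × 1!) = 61261200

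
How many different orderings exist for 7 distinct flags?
7! = 5040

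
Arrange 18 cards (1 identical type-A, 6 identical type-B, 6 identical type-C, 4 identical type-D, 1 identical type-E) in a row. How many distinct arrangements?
18! / (1! × 6! × 6! × 4! × 1!) = 514594080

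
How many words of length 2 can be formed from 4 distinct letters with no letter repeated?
P(4,2) = 4!/(4-2)! = 12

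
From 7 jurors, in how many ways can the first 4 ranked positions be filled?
P(7,4) = 7!/(7-4)! = 840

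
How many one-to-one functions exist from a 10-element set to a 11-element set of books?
P(11,10) = 11!/(11-10)! = 39916800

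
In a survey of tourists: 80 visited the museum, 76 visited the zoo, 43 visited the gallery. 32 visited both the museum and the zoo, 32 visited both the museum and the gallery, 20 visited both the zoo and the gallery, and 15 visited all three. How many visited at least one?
|A∪B∪C| = 80+76+43-32-32-20+15 = 130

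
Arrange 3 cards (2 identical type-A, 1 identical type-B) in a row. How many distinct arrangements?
3! / (2! × 1!) = 3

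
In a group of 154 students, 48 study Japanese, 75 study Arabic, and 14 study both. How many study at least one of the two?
|A∪B| = |A| + |B| - |A∩B| = 48 + 75 - 14 = 109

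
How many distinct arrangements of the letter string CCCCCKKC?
8! / (6! × 2!) = 28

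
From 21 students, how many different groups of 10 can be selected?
C(21,10) = 21!/(10!×11!) = 352716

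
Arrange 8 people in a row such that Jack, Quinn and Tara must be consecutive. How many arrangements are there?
Treat the 3 as one block: (8-3+1)! × 3! = 720 × 6 = 4320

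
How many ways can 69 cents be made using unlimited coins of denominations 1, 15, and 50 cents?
Coefficient of x^69 in 1/(1-x^1) · 1/(1-x^15) · 1/(1-x^50). Case on j = number of 50-cent coins (j = 0..1); remainder r = 69 - 50j is made from {1,15} in ⌊r/15⌋+1 ways. r = 69, 19 → 5 + 2 = 7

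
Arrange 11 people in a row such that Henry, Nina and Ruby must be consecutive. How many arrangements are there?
Treat the 3 as one block: (11-3+1)! × 3! = 362880 × 6 = 2177280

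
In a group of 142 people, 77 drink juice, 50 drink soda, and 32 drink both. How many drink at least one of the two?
|A∪B| = |A| + |B| - |A∩B| = 77 + 50 - 32 = 95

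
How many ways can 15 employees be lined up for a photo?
15! = 1307674368000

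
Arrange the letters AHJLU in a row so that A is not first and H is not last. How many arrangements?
By inclusion-exclusion: 5! - 2×(5-1)! + (5-2)! = 120 - 48 + 6 = 78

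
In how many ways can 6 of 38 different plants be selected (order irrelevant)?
C(38,6) = 38!/(6!×32!) = 2760681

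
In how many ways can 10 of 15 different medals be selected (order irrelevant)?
C(15,10) = 15!/(10!×5!) = 3003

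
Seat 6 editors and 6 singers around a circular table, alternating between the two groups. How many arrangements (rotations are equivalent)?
Fix one of the editors: (6-1)! ways for the remaining editors, × 6! ways for the singers = 120 × 720 = 86400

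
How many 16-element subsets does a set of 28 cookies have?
C(28,16) = 28!/(16!×12!) = 30421755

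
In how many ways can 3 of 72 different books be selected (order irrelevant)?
C(72,3) = 72!/(3!×69!) = 59640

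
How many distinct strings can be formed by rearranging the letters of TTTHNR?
6! / (1! × 3! × 1! × 1!) = 120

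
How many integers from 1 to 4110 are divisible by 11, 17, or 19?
⌊4110/11⌋+⌊4110/17⌋+⌊4110/19⌋ - ⌊4110/187⌋-⌊4110/209⌋-⌊4110/323⌋ + ⌊4110/3553⌋ = 373+241+216 - 21-19-12 + 1 = 779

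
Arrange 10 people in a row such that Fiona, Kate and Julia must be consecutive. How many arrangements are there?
Treat the 3 as one block: (10-3+1)! × 3! = 40320 × 6 = 241920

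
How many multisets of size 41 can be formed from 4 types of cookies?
C(41+4-1, 4-1) = C(44, 3) = 13244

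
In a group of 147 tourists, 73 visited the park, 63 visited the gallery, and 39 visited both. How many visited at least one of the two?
|A∪B| = |A| + |B| - |A∩B| = 73 + 63 - 39 = 97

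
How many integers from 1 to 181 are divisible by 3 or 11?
⌊181/3⌋ + ⌊181/11⌋ - ⌊181/33⌋ = 60 + 16 - 5 = 71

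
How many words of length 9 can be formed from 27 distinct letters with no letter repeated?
P(27,9) = 27!/(27-9)! = 1700755056000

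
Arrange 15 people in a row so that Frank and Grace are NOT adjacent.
Total - adjacent = 15! - (15-1)!×2 = 1307674368000 - 174356582400 = 1133317785600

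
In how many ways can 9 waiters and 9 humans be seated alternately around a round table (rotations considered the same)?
Fix one of the waiters: (9-1)! ways for the remaining waiters, × 9! ways for the humans = 40320 × 362880 = 14631321600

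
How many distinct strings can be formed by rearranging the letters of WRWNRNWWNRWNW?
13! / (3! × 4! × 6!) = 60060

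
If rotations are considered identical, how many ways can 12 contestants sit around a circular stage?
Circular: fix one position, arrange the rest. (12-1)! = 39916800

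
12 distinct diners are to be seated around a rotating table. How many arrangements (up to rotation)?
Circular: fix one position, arrange the rest. (12-1)! = 39916800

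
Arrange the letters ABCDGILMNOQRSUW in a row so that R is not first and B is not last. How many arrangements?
By inclusion-exclusion: 15! - 2×(15-1)! + (15-2)! = 1307674368000 - 174356582400 + 6227020800 = 1139544806400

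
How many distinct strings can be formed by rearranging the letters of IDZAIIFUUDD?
11! / (1! × 1! × 3! × 3! × 1! × 2!) = 554400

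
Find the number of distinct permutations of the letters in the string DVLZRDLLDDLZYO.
14! / (1! × 4! × 1! × 2! × 1! × 4! × 1!) = 75675600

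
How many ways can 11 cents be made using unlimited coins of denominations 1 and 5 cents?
Coefficient of x^11 in 1/(1-x^1) · 1/(1-x^5). Use j coins of 5 for j = 0..⌊11/5⌋ = 2, the rest in 1s: 2 + 1 = 3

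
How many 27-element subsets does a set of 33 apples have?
C(33,27) = 33!/(27!×6!) = 1107568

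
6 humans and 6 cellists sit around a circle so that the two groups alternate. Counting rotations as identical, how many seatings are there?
Fix one of the humans: (6-1)! ways for the remaining humans, × 6! ways for the cellists = 120 × 720 = 86400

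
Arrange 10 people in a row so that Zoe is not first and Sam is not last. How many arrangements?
By inclusion-exclusion: 10! - 2×(10-1)! + (10-2)! = 3628800 - 725760 + 40320 = 2943360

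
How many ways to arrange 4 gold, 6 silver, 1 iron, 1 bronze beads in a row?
12! / (4! × 6! × 1! × 1!) = 27720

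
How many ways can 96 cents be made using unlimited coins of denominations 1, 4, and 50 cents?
Coefficient of x^96 in 1/(1-x^1) · 1/(1-x^4) · 1/(1-x^50). Case on j = number of 50-cent coins (j = 0..1); remainder r = 96 - 50j is made from {1,4} in ⌊r/4⌋+1 ways. r = 96, 46 → 25 + 12 = 37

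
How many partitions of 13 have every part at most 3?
Let r_j(i) = number of partitions of i into parts ≤ j, for i = 0..13. r_1(i) = 1 for all i; r_j(i) = r_{j-1}(i) + r_j(i-j). Rows j = 2..3: ≤2: 1 1 2 2 3 3 4 4 5 5 6 6 7 7; ≤3: 1 1 2 3 4 5 7 8 10 12 14 16 19 21. r_3(13) = 21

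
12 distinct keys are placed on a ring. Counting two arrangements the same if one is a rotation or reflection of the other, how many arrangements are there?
(12-1)!/2 = 39916800/2 = 19958400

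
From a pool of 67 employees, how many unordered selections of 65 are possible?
C(67,65) = 67!/(65!×2!) = 2211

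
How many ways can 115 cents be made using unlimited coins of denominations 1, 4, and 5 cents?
Coefficient of x^115 in 1/(1-x^1) · 1/(1-x^4) · 1/(1-x^5). Case on j = number of 5-cent coins (j = 0..23); remainder r = 115 - 5j is made from {1,4} in ⌊r/4⌋+1 ways. r = 115, 110, 105, 100, 95, 90, 85, 80, 75, 70, 65, 60, 55, 50, 45, 40, 35, 30, 25, 20, 15, 10, 5, 0 → 29 + 28 + 27 + 26 + 24 + 23 + 22 + 21 + 19 + 18 + 17 + 16 + 14 + 13 + 12 + 11 + 9 + 8 + 7 + 6 + 4 + 3 + 2 + 1 = 360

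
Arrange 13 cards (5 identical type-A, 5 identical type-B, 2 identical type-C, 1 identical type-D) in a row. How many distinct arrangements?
13! / (5! × 5! × 2! × 1!) = 216216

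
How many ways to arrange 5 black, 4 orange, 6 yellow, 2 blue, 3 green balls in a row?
20! / (5! × 4! × 6! × 2! × 3!) = 97772875200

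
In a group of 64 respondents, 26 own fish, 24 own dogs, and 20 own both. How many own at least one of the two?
|A∪B| = |A| + |B| - |A∩B| = 26 + 24 - 20 = 30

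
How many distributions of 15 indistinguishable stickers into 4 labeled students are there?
C(15+4-1, 4-1) = C(18, 3) = 816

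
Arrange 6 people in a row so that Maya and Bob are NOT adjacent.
Total - adjacent = 6! - (6-1)!×2 = 720 - 240 = 480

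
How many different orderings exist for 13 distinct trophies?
13! = 6227020800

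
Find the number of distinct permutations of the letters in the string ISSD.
4! / (1! × 1! × 2!) = 12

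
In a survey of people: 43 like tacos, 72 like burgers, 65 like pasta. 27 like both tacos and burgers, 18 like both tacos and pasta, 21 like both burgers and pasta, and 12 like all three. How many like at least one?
|A∪B∪C| = 43+72+65-27-18-21+12 = 126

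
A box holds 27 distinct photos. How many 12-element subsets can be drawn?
C(27,12) = 27!/(12!×15!) = 17383860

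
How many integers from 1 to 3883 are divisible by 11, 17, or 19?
⌊3883/11⌋+⌊3883/17⌋+⌊3883/19⌋ - ⌊3883/187⌋-⌊3883/209⌋-⌊3883/323⌋ + ⌊3883/3553⌋ = 353+228+204 - 20-18-12 + 1 = 736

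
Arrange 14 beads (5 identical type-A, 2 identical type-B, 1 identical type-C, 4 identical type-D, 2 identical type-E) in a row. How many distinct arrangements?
14! / (5! × 2! × 1! × 4! × 2!) = 7567560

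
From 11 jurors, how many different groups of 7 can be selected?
C(11,7) = 11!/(7!×4!) = 330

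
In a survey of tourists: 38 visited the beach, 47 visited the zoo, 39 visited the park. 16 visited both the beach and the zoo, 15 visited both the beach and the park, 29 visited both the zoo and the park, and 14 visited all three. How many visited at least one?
|A∪B∪C| = 38+47+39-16-15-29+14 = 78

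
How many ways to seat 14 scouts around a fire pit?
Circular: fix one position, arrange the rest. (14-1)! = 6227020800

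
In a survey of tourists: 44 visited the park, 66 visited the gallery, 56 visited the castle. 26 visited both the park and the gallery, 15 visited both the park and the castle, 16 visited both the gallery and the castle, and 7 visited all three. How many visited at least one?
|A∪B∪C| = 44+66+56-26-15-16+7 = 116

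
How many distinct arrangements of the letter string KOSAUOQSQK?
10! / (1! × 2! × 2! × 2! × 1! × 2!) = 226800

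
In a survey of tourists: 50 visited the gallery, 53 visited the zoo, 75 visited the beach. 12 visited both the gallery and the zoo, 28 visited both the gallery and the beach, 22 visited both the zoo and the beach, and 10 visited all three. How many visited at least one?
|A∪B∪C| = 50+53+75-12-28-22+10 = 126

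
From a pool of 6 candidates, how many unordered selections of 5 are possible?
C(6,5) = 6!/(5!×1!) = 6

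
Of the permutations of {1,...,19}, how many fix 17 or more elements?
Exactly j fixed points: C(19,j)·!(19-j); sum over j ≥ 17 (derangement numbers via !m = (m-1)·(!(m-1) + !(m-2)): !0..!2 = 1, 0, 1). Σ_{j=17}^{19} C(19,j)·!(19-j) = C(19,17)·!2 + C(19,18)·!1 + C(19,19)·!0 = 171·1 + 19·0 + 1·1 = 172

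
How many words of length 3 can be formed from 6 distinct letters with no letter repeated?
P(6,3) = 6!/(6-3)! = 120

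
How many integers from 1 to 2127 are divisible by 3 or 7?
⌊2127/3⌋ + ⌊2127/7⌋ - ⌊2127/21⌋ = 709 + 303 - 101 = 911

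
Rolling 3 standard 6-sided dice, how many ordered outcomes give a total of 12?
Coefficient of x^12 in (x + x² + ... + x^6)^3. By inclusion-exclusion on dice exceeding 6: Σ_j (-1)^j C(3,j)·C(12-1-6j, 2) = C(3,0)·C(11,2) - C(3,1)·C(5,2) = 1·55 - 3·10 = 25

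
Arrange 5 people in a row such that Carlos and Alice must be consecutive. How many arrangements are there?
Treat the 2 as one block: (5-2+1)! × 2! = 24 × 2 = 48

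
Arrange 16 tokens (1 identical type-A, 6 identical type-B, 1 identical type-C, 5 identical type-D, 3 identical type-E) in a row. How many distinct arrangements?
16! / (1! × 6! × 1! × 5! × 3!) = 40360320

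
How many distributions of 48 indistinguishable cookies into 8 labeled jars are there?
C(48+8-1, 8-1) = C(55, 7) = 202927725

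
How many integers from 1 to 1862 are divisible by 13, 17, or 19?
⌊1862/13⌋+⌊1862/17⌋+⌊1862/19⌋ - ⌊1862/221⌋-⌊1862/247⌋-⌊1862/323⌋ + ⌊1862/4199⌋ = 143+109+98 - 8-7-5 + 0 = 330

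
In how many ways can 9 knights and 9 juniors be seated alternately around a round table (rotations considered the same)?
Fix one of the knights: (9-1)! ways for the remaining knights, × 9! ways for the juniors = 40320 × 362880 = 14631321600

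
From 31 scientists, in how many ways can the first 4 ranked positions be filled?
P(31,4) = 31!/(31-4)! = 755160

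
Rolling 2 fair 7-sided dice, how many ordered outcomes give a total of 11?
Coefficient of x^11 in (x + x² + ... + x^7)^2. By inclusion-exclusion on dice exceeding 7: Σ_j (-1)^j C(2,j)·C(11-1-7j, 1) = C(2,0)·C(10,1) - C(2,1)·C(3,1) = 1·10 - 2·3 = 4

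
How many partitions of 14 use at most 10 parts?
By conjugation, equals partitions of 14 into parts ≤ 10. Let r_j(i) = number of partitions of i into parts ≤ j, for i = 0..14. r_1(i) = 1 for all i; r_j(i) = r_{j-1}(i) + r_j(i-j). Rows j = 2..10: ≤2: 1 1 2 2 3 3 4 4 5 5 6 6 7 7 8; ≤3: 1 1 2 3 4 5 7 8 10 12 14 16 19 21 24; ≤4: 1 1 2 3 5 6 9 11 15 18 23 27 34 39 47; ≤5: 1 1 2 3 5 7 10 13 18 23 30 37 47 57 70; ≤6: 1 1 2 3 5 7 11 14 20 26 35 44 58 71 90; ≤7: 1 1 2 3 5 7 11 15 21 28 38 49 65 82 105; ≤8: 1 1 2 3 5 7 11 15 22 29 40 52 70 89 116; ≤9: 1 1 2 3 5 7 11 15 22 30 41 54 73 94 123; ≤10: 1 1 2 3 5 7 11 15 22 30 42 55 75 97 128. r_10(14) = 128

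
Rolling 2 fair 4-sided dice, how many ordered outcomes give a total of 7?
Coefficient of x^7 in (x + x² + ... + x^4)^2. By inclusion-exclusion on dice exceeding 4: Σ_j (-1)^j C(2,j)·C(7-1-4j, 1) = C(2,0)·C(6,1) - C(2,1)·C(2,1) = 1·6 - 2·2 = 2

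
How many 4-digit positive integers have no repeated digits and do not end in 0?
Last digit: 9 nonzero choices. First digit: 8 (nonzero, ≠last). Middle 2: P(8,2) = 56. Total = 4032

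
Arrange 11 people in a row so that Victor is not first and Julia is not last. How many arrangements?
By inclusion-exclusion: 11! - 2×(11-1)! + (11-2)! = 39916800 - 7257600 + 362880 = 33022080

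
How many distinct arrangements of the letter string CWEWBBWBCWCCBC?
14! / (1! × 5! × 4! × 4!) = 1261260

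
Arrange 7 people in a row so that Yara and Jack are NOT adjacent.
Total - adjacent = 7! - (7-1)!×2 = 5040 - 1440 = 3600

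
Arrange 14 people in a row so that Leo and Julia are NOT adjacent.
Total - adjacent = 14! - (14-1)!×2 = 87178291200 - 12454041600 = 74724249600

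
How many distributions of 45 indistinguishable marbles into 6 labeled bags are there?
C(45+6-1, 6-1) = C(50, 5) = 2118760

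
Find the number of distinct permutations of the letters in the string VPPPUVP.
7! / (2! × 1! × 4!) = 105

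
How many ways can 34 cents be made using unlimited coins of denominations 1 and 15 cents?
Coefficient of x^34 in 1/(1-x^1) · 1/(1-x^15). Use j coins of 15 for j = 0..⌊34/15⌋ = 2, the rest in 1s: 2 + 1 = 3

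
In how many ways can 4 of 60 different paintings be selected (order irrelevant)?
C(60,4) = 60!/(4!×56!) = 487635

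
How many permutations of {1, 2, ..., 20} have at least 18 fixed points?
Exactly j fixed points: C(20,j)·!(20-j); sum over j ≥ 18 (derangement numbers via !m = (m-1)·(!(m-1) + !(m-2)): !0..!2 = 1, 0, 1). Σ_{j=18}^{20} C(20,j)·!(20-j) = C(20,18)·!2 + C(20,19)·!1 + C(20,20)·!0 = 190·1 + 20·0 + 1·1 = 191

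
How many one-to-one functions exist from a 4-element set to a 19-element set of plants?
P(19,4) = 19!/(19-4)! = 93024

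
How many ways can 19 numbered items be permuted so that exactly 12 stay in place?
Choose the 12 fixed points C(19,12) = 50388, derange the rest: !7 = Σ_{j=0}^{7} (-1)^j·7!/j! = 5040 - 5040 + 2520 - 840 + 210 - 42 + 7 - 1 = 1854. Product = 50388 × 1854 = 93419352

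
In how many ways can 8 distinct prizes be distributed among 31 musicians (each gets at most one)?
P(31,8) = 31!/(31-8)! = 318073392000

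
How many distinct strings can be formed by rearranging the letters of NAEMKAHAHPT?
11! / (1! × 3! × 1! × 1! × 1! × 2! × 1! × 1!) = 3326400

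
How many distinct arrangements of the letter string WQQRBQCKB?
9! / (1! × 3! × 1! × 1! × 1! × 2!) = 30240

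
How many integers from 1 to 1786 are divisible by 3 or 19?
⌊1786/3⌋ + ⌊1786/19⌋ - ⌊1786/57⌋ = 595 + 94 - 31 = 658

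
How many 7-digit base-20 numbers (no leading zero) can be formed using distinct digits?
First digit: 19 choices (nonzero). Then descending: 19 × 19 × 18 × 17 × 16 × 15 × 14 = 371165760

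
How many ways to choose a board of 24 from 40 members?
C(40,24) = 40!/(24!×16!) = 62852101650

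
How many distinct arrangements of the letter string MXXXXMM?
7! / (4! × 3!) = 35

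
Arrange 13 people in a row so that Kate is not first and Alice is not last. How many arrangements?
By inclusion-exclusion: 13! - 2×(13-1)! + (13-2)! = 6227020800 - 958003200 + 39916800 = 5308934400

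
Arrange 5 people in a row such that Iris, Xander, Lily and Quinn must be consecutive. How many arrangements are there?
Treat the 4 as one block: (5-4+1)! × 4! = 2 × 24 = 48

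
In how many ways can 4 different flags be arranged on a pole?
4! = 24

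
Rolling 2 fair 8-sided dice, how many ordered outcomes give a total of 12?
Coefficient of x^12 in (x + x² + ... + x^8)^2. By inclusion-exclusion on dice exceeding 8: Σ_j (-1)^j C(2,j)·C(12-1-8j, 1) = C(2,0)·C(11,1) - C(2,1)·C(3,1) = 1·11 - 2·3 = 5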